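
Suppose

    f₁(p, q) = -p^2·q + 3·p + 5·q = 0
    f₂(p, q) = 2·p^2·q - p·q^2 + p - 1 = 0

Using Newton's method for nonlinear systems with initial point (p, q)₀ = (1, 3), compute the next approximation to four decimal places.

At (1, 3): F = (15.0000, -3.0000).
Jacobian J = [[-2·p·q + 3, -p^2 + 5], [4·p·q - q^2 + 1, 2·p^2 - 2·p·q]].
At the point, J = [[-3.0000, 4.0000], [4.0000, -4.0000]] (det J = -4.0000).
Solving J·Δ = −F gives Δ = (-12.0000, -12.7500).
Then the next iterate is (p, q)₁ = (-11.0000, -9.7500).

(-11.0000, -9.7500)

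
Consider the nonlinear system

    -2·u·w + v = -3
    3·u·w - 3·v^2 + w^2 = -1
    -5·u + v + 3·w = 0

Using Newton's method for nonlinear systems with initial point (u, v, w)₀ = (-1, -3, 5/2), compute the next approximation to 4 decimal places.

At (-1, -3, 5/2): F = (5.0000, -27.2500, 9.5000).
Jacobian J = [[-2·w, 1, -2·u], [3·w, -6·v, 3·u + 2·w], [-5, 1, 3]].
At the point, J = [[-5.0000, 1.0000, 2.0000], [7.5000, 18.0000, 2.0000], [-5.0000, 1.0000, 3.0000]] (det J = -97.5000).
Solving J·Δ = −F gives Δ = (-0.3667, 2.1667, -4.5000).
Then the next iterate is (u, v, w)₁ = (-1.3667, -0.8333, -2.0000).

(-1.3667, -0.8333, -2.0000)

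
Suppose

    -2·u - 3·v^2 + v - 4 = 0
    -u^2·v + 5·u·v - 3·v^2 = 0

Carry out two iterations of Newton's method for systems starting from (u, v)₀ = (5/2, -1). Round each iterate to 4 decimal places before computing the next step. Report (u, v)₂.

(-1.7507, 0.1290)

At (5/2, -1): F = (-13.0000, -9.2500).
Jacobian J = [[-2, -6·v + 1], [-2·u·v + 5·v, -u^2 + 5·u - 6·v]].
At the point, J = [[-2.0000, 7.0000], [0.0000, 12.2500]] (det J = -24.5000).
Solving J·Δ = −F gives Δ = (-3.8571, 0.7551).
Then the next iterate is (u, v)₁ = (-1.3571, -0.2449).
Round to (-1.3571, -0.2449) and repeat: F = (-1.710628, 1.932878), J = [[-2.0000, 2.4694], [-1.889208, -7.157820]].
Δ = (-0.3936, 0.3739), so (u, v)₂ = (-1.7507, 0.1290).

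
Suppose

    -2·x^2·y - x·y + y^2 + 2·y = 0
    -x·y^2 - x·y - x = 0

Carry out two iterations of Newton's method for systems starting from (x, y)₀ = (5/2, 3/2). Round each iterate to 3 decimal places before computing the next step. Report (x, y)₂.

(3.378, -0.923)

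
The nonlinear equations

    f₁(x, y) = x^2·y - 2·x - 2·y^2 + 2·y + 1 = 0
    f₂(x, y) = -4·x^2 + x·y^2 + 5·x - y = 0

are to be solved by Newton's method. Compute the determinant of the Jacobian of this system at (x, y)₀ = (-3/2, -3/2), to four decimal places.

-188.5625

J = [[2·x·y - 2, x^2 - 4·y + 2], [-8·x + y^2 + 5, 2·x·y - 1]].
At the point, J = [[2.5000, 10.2500], [19.2500, 3.5000]].
det J = -188.5625.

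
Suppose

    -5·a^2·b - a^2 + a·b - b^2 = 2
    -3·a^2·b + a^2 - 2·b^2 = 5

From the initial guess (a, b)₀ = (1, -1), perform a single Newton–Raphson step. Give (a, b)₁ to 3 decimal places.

(1.261, -0.087)

At (1, -1): F = (0.000, -3.000).
Jacobian J = [[-10·a·b - 2·a + b, -5·a^2 + a - 2·b], [-6·a·b + 2·a, -3·a^2 - 4·b]].
At the point, J = [[7.000, -2.000], [8.000, 1.000]] (det J = 23.000).
Solving J·Δ = −F gives Δ = (0.261, 0.913).
Then the next iterate is (a, b)₁ = (1.261, -0.087).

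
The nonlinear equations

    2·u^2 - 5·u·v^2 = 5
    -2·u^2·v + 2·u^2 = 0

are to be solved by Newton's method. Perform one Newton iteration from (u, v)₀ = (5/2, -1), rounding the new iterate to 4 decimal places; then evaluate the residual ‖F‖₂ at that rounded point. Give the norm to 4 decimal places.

7.8791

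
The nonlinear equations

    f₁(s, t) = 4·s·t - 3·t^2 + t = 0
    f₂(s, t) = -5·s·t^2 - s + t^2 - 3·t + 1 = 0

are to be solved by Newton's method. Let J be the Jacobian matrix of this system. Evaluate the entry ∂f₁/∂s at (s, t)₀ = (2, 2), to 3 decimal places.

8.000

∂f₁/∂s = 4·t.
At (2, 2) this is 8.000.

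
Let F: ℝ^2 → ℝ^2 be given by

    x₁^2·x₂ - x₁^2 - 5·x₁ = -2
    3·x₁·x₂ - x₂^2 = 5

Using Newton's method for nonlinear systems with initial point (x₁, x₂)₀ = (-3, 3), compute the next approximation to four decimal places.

At (-3, 3): F = (35.0000, -41.0000).
Jacobian J = [[2·x₁·x₂ - 2·x₁ - 5, x₁^2], [3·x₂, 3·x₁ - 2·x₂]].
At the point, J = [[-17.0000, 9.0000], [9.0000, -15.0000]] (det J = 174.0000).
Solving J·Δ = −F gives Δ = (0.8966, -2.1954).
Then the next iterate is (x₁, x₂)₁ = (-2.1034, 0.8046).

(-2.1034, 0.8046)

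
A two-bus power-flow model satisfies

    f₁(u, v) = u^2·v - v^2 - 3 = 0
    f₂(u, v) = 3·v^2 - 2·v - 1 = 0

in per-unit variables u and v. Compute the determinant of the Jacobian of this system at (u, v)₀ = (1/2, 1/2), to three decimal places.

0.500

J = [[2·u·v, u^2 - 2·v], [0, 6·v - 2]].
At the point, J = [[0.500, -0.750], [0.000, 1.000]].
det J = 0.500.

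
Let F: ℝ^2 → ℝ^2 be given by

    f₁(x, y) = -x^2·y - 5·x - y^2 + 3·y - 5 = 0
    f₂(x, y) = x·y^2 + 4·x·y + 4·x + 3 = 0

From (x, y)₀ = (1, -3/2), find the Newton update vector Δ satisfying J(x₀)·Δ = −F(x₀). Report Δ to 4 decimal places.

At (1, -3/2): F = (-15.2500, 3.2500).
Jacobian J = [[-2·x·y - 5, -x^2 - 2·y + 3], [y^2 + 4·y + 4, 2·x·y + 4·x]].
At the point, J = [[-2.0000, 5.0000], [0.2500, 1.0000]] (det J = -3.2500).
Solving J·Δ = −F gives Δ = (-9.6923, -0.8269).

(-9.6923, -0.8269)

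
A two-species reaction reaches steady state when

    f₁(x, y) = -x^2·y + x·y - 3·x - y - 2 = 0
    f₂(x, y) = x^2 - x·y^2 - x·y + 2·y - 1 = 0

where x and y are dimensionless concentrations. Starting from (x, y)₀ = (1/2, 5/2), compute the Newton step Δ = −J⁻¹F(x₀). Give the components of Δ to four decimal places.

(1.8778, -14.6778)

At (1/2, 5/2): F = (-5.3750, -0.1250).
Jacobian J = [[-2·x·y + y - 3, -x^2 + x - 1], [2·x - y^2 - y, -2·x·y - x + 2]].
At the point, J = [[-3.0000, -0.7500], [-7.7500, -1.0000]] (det J = -2.8125).
Solving J·Δ = −F gives Δ = (1.8778, -14.6778).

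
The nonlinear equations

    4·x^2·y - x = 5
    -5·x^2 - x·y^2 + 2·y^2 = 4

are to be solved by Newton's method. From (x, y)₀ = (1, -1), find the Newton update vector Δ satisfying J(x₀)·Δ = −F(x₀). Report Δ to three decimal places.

At (1, -1): F = (-10.000, -8.000).
Jacobian J = [[8·x·y - 1, 4·x^2], [-10·x - y^2, -2·x·y + 4·y]].
At the point, J = [[-9.000, 4.000], [-11.000, -2.000]] (det J = 62.000).
Solving J·Δ = −F gives Δ = (-0.839, 0.613).

(-0.839, 0.613)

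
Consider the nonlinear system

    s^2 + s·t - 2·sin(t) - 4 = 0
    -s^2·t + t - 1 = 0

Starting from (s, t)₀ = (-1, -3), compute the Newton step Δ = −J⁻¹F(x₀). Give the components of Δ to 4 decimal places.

At (-1, -3): F = (0.282240, -1.0000).
Jacobian J = [[2·s + t, s - 2·cos(t)], [-2·s·t, -s^2 + 1]].
At the point, J = [[-5.0000, 0.979985], [-6.0000, 0.0000]] (det J = 5.879910).
Solving J·Δ = −F gives Δ = (-0.1667, -1.1384).

(-0.1667, -1.1384)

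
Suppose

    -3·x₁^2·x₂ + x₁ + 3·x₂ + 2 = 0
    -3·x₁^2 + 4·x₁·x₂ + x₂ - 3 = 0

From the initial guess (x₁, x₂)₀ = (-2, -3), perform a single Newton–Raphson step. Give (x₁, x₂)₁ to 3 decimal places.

At (-2, -3): F = (27.000, 6.000).
Jacobian J = [[-6·x₁·x₂ + 1, -3·x₁^2 + 3], [-6·x₁ + 4·x₂, 4·x₁ + 1]].
At the point, J = [[-35.000, -9.000], [0.000, -7.000]] (det J = 245.000).
Solving J·Δ = −F gives Δ = (0.551, 0.857).
Then the next iterate is (x₁, x₂)₁ = (-1.449, -2.143).

(-1.449, -2.143)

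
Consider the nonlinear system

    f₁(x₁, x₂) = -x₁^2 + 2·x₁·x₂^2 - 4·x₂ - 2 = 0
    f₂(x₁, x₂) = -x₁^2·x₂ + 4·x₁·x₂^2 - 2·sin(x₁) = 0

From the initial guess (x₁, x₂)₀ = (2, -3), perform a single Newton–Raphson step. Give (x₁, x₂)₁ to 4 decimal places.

(1.8169, -1.5916)

At (2, -3): F = (42.0000, 82.181405).
Jacobian J = [[-2·x₁ + 2·x₂^2, 4·x₁·x₂ - 4], [-2·x₁·x₂ + 4·x₂^2 - 2·cos(x₁), -x₁^2 + 8·x₁·x₂]].
At the point, J = [[14.0000, -28.0000], [48.832294, -52.0000]] (det J = 639.304223).
Solving J·Δ = −F gives Δ = (-0.1831, 1.4084).
Then the next iterate is (x₁, x₂)₁ = (1.8169, -1.5916).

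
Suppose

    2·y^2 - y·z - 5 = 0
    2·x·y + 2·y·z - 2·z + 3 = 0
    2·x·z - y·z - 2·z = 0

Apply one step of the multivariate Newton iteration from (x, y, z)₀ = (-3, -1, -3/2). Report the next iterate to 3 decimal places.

At (-3, -1, -3/2): F = (-4.500, 15.000, 10.500).
Jacobian J = [[0, 4·y - z, -y], [2·y, 2·x + 2·z, 2·y - 2], [2·z, -z, 2·x - y - 2]].
At the point, J = [[0.000, -2.500, 1.000], [-2.000, -9.000, -4.000], [-3.000, 1.500, -7.000]] (det J = -25.000).
Solving J·Δ = −F gives Δ = (-14.040, 1.320, 7.800).
Then the next iterate is (x, y, z)₁ = (-17.040, 0.320, 6.300).

(-17.040, 0.320, 6.300)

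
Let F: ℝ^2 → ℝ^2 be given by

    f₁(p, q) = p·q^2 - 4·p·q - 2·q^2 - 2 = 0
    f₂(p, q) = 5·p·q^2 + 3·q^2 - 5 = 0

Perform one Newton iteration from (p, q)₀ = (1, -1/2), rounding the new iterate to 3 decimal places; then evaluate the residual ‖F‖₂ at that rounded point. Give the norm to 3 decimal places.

At (1, -1/2): F = (-0.250, -3.000).
Jacobian J = [[q^2 - 4·q, 2·p·q - 4·p - 4·q], [5·q^2, 10·p·q + 6·q]].
At the point, J = [[2.250, -3.000], [1.250, -8.000]] (det J = -14.250).
Solving J·Δ = −F gives Δ = (-0.491, -0.452).
Then the next iterate is (p, q)₁ = (0.509, -0.952).
Re-evaluating at (0.509, -0.952): F = (-1.41303, 0.02546), so ‖F‖₂ = 1.413.

1.413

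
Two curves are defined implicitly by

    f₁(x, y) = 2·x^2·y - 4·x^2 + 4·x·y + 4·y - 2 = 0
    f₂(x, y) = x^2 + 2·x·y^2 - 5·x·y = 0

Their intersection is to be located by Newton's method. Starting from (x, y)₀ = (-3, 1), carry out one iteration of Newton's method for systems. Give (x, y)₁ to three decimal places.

At (-3, 1): F = (-28.000, 18.000).
Jacobian J = [[4·x·y - 8·x + 4·y, 2·x^2 + 4·x + 4], [2·x + 2·y^2 - 5·y, 4·x·y - 5·x]].
At the point, J = [[16.000, 10.000], [-9.000, 3.000]] (det J = 138.000).
Solving J·Δ = −F gives Δ = (1.913, -0.261).
Then the next iterate is (x, y)₁ = (-1.087, 0.739).

(-1.087, 0.739)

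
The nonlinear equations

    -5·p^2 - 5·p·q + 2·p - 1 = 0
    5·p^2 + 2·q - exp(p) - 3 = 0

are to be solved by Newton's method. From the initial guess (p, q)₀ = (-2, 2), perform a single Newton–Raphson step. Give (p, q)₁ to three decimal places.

(-1.030, 1.336)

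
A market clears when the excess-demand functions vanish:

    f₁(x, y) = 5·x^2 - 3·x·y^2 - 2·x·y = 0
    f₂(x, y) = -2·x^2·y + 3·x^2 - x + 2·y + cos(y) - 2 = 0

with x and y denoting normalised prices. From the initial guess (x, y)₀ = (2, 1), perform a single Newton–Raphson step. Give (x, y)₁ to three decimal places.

(1.492, 1.148)

At (2, 1): F = (10.000, 2.54030).
Jacobian J = [[10·x - 3·y^2 - 2·y, -6·x·y - 2·x], [-4·x·y + 6·x - 1, -2·x^2 - sin(y) + 2]].
At the point, J = [[15.000, -16.000], [3.000, -6.84147]] (det J = -54.62206).
Solving J·Δ = −F gives Δ = (-0.508, 0.148).
Then the next iterate is (x, y)₁ = (1.492, 1.148).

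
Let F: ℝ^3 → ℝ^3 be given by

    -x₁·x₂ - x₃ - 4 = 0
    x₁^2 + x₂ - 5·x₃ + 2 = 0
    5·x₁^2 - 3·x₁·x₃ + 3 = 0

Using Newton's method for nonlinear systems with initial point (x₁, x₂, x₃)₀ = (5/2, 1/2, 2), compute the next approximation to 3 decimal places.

(0.472, -0.966, -0.571)

At (5/2, 1/2, 2): F = (-7.250, -1.250, 19.250).
Jacobian J = [[-x₂, -x₁, -1], [2·x₁, 1, -5], [10·x₁ - 3·x₃, 0, -3·x₁]].
At the point, J = [[-0.500, -2.500, -1.000], [5.000, 1.000, -5.000], [19.000, 0.000, -7.500]] (det J = 166.500).
Solving J·Δ = −F gives Δ = (-2.028, -1.466, -2.571).
Then the next iterate is (x₁, x₂, x₃)₁ = (0.472, -0.966, -0.571).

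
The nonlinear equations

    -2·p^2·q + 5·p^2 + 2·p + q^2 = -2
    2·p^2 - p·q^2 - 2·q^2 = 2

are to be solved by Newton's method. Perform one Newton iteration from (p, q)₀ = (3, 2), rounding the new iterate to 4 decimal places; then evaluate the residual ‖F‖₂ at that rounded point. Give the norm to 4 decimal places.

454.6280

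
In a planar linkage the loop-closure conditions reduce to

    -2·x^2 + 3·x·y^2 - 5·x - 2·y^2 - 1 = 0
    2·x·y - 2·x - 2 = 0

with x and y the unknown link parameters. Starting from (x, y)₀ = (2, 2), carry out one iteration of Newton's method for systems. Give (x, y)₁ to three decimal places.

(0.778, 2.111)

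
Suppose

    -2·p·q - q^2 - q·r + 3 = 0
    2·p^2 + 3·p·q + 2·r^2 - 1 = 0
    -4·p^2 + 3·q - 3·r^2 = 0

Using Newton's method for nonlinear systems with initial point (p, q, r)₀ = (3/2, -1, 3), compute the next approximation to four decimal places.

(1.8254, 0.6349, 0.8889)

At (3/2, -1, 3): F = (8.0000, 17.0000, -39.0000).
Jacobian J = [[-2·q, -2·p - 2·q - r, -q], [4·p + 3·q, 3·p, 4·r], [-8·p, 3, -6·r]].
At the point, J = [[2.0000, -4.0000, 1.0000], [3.0000, 4.5000, 12.0000], [-12.0000, 3.0000, -18.0000]] (det J = 189.0000).
Solving J·Δ = −F gives Δ = (0.3254, 1.6349, -2.1111).
Then the next iterate is (p, q, r)₁ = (1.8254, 0.6349, 0.8889).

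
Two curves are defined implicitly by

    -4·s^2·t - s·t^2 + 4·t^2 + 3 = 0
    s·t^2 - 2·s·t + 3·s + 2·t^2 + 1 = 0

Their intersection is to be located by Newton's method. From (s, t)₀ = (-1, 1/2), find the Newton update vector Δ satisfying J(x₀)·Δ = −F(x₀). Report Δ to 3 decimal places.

(-0.833, 0.875)

At (-1, 1/2): F = (2.250, -0.750).
Jacobian J = [[-8·s·t - t^2, -4·s^2 - 2·s·t + 8·t], [t^2 - 2·t + 3, 2·s·t - 2·s + 4·t]].
At the point, J = [[3.750, 1.000], [2.250, 3.000]] (det J = 9.000).
Solving J·Δ = −F gives Δ = (-0.833, 0.875).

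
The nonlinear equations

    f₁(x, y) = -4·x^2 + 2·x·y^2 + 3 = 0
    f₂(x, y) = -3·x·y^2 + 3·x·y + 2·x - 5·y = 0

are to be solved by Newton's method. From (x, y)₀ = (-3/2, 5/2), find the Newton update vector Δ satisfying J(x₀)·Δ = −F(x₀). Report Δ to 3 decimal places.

At (-3/2, 5/2): F = (-24.750, 1.375).
Jacobian J = [[-8·x + 2·y^2, 4·x·y], [-3·y^2 + 3·y + 2, -6·x·y + 3·x - 5]].
At the point, J = [[24.500, -15.000], [-9.250, 13.000]] (det J = 179.750).
Solving J·Δ = −F gives Δ = (1.675, 1.086).

(1.675, 1.086)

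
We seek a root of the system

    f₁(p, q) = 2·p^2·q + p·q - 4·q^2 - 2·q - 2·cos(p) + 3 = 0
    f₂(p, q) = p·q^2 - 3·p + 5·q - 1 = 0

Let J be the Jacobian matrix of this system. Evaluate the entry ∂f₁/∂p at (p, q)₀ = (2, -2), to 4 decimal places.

-16.1814

∂f₁/∂p = 4·p·q + q + 2·sin(p).
At (2, -2) this is -16.1814.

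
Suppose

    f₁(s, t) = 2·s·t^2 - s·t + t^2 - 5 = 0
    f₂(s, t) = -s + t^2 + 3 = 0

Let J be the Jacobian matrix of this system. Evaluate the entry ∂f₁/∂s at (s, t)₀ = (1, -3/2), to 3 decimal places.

∂f₁/∂s = 2·t^2 - t.
At (1, -3/2) this is 6.000.

6.000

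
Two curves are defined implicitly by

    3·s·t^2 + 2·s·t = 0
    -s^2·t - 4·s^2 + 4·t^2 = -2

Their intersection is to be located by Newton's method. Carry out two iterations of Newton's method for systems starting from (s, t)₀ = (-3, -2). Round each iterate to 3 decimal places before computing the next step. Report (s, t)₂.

(-1.445, -1.090)

At (-3, -2): F = (-24.000, 0.000).
Jacobian J = [[3·t^2 + 2·t, 6·s·t + 2·s], [-2·s·t - 8·s, -s^2 + 8·t]].
At the point, J = [[8.000, 30.000], [12.000, -25.000]] (det J = -560.000).
Solving J·Δ = −F gives Δ = (1.071, 0.514).
Then the next iterate is (s, t)₁ = (-1.929, -1.486).
Round to (-1.929, -1.486) and repeat: F = (-7.04584, 1.47809), J = [[3.65259, 13.34096], [9.69901, -15.60904]].
Δ = (0.484, 0.396), so (s, t)₂ = (-1.445, -1.090).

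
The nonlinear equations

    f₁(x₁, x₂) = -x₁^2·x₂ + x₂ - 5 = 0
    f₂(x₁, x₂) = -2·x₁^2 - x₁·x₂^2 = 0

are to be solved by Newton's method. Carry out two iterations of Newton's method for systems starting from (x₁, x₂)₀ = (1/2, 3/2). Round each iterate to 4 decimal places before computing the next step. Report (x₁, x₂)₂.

At (1/2, 3/2): F = (-3.8750, -1.6250).
Jacobian J = [[-2·x₁·x₂, -x₁^2 + 1], [-4·x₁ - x₂^2, -2·x₁·x₂]].
At the point, J = [[-1.5000, 0.7500], [-4.2500, -1.5000]] (det J = 5.4375).
Solving J·Δ = −F gives Δ = (-1.2931, 2.5805).
Then the next iterate is (x₁, x₂)₁ = (-0.7931, 4.0805).
Round to (-0.7931, 4.0805) and repeat: F = (-3.486166, 11.947481), J = [[6.472489, 0.370992], [-13.478080, 6.472489]].
Δ = (0.5757, -0.6471), so (x₁, x₂)₂ = (-0.2174, 3.4334).

(-0.2174, 3.4334)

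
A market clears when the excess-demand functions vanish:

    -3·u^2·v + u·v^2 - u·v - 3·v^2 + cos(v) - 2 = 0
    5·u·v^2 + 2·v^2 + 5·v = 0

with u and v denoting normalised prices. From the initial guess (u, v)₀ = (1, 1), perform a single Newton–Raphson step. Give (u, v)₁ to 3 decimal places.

At (1, 1): F = (-7.45970, 12.000).
Jacobian J = [[-6·u·v + v^2 - v, -3·u^2 + 2·u·v - u - 6·v - sin(v)], [5·v^2, 10·u·v + 4·v + 5]].
At the point, J = [[-6.000, -8.84147], [5.000, 19.000]] (det J = -69.79265).
Solving J·Δ = −F gives Δ = (-0.511, -0.497).
Then the next iterate is (u, v)₁ = (0.489, 0.503).

(0.489, 0.503)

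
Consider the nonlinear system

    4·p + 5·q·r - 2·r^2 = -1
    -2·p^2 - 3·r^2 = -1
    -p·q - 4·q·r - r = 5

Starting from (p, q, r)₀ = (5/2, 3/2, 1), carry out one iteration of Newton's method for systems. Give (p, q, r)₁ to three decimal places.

(1.007, -0.656, 1.072)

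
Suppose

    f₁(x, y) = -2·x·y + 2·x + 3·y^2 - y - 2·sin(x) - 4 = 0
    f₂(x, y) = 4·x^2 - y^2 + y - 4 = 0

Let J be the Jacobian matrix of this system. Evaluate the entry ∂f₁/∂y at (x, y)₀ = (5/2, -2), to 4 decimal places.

-18.0000

∂f₁/∂y = -2·x + 6·y - 1.
At (5/2, -2) this is -18.0000.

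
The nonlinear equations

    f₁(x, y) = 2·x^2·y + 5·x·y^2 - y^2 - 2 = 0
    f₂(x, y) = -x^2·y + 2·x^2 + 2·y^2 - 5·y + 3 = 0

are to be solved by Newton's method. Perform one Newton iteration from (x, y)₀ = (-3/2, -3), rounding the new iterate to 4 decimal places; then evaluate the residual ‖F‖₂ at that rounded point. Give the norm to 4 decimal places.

11.5304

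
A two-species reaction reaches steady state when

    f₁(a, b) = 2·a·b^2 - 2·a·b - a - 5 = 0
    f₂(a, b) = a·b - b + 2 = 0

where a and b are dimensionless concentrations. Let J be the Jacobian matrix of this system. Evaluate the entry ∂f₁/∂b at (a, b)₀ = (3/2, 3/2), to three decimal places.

6.000

∂f₁/∂b = 4·a·b - 2·a.
At (3/2, 3/2) this is 6.000.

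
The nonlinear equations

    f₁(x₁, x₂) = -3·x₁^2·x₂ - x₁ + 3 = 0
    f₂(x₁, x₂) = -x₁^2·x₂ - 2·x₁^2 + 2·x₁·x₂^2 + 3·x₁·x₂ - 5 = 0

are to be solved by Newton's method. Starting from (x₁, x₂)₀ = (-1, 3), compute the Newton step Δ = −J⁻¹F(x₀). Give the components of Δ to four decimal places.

(-0.1925, -2.7578)

At (-1, 3): F = (-5.0000, -37.0000).
Jacobian J = [[-6·x₁·x₂ - 1, -3·x₁^2], [-2·x₁·x₂ - 4·x₁ + 2·x₂^2 + 3·x₂, -x₁^2 + 4·x₁·x₂ + 3·x₁]].
At the point, J = [[17.0000, -3.0000], [37.0000, -16.0000]] (det J = -161.0000).
Solving J·Δ = −F gives Δ = (-0.1925, -2.7578).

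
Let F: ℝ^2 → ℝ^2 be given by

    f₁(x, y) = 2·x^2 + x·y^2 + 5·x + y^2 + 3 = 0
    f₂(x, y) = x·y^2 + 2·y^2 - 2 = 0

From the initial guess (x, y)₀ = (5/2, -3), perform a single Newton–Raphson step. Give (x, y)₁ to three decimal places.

(0.761, -2.154)

At (5/2, -3): F = (59.500, 38.500).
Jacobian J = [[4·x + y^2 + 5, 2·x·y + 2·y], [y^2, 2·x·y + 4·y]].
At the point, J = [[24.000, -21.000], [9.000, -27.000]] (det J = -459.000).
Solving J·Δ = −F gives Δ = (-1.739, 0.846).
Then the next iterate is (x, y)₁ = (0.761, -2.154).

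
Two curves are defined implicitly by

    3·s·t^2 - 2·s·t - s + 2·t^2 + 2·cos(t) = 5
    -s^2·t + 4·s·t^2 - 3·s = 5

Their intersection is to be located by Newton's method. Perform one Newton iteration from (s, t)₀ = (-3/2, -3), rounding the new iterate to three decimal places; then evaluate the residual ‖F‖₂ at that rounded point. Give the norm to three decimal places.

At (-3/2, -3): F = (-36.97998, -47.750).
Jacobian J = [[3·t^2 - 2·t - 1, 6·s·t - 2·s + 4·t - 2·sin(t)], [-2·s·t + 4·t^2 - 3, -s^2 + 8·s·t]].
At the point, J = [[32.000, 18.28224], [24.000, 33.750]] (det J = 641.22624).
Solving J·Δ = −F gives Δ = (0.585, 0.999).
Then the next iterate is (s, t)₁ = (-0.915, -2.001).
Re-evaluating at (-0.915, -2.001): F = (-11.56392, -15.23436), so ‖F‖₂ = 19.126.

19.126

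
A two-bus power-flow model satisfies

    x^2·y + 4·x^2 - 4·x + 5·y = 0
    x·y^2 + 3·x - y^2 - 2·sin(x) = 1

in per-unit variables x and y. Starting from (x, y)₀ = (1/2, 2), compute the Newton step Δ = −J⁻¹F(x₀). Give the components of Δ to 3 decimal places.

(-0.193, -1.736)

At (1/2, 2): F = (9.500, -2.45885).
Jacobian J = [[2·x·y + 8·x - 4, x^2 + 5], [y^2 - 2·cos(x) + 3, 2·x·y - 2·y]].
At the point, J = [[2.000, 5.250], [5.24483, -2.000]] (det J = -31.53538).
Solving J·Δ = −F gives Δ = (-0.193, -1.736).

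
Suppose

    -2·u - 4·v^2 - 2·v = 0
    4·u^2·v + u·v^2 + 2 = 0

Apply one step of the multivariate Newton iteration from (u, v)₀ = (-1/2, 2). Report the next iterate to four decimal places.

At (-1/2, 2): F = (-19.0000, 2.0000).
Jacobian J = [[-2, -8·v - 2], [8·u·v + v^2, 4·u^2 + 2·u·v]].
At the point, J = [[-2.0000, -18.0000], [-4.0000, -1.0000]] (det J = -70.0000).
Solving J·Δ = −F gives Δ = (0.7857, -1.1429).
Then the next iterate is (u, v)₁ = (0.2857, 0.8571).

(0.2857, 0.8571)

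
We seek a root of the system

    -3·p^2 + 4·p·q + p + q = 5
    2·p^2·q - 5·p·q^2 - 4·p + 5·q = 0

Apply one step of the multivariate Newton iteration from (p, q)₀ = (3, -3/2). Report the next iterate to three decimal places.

(1.008, -1.294)

At (3, -3/2): F = (-48.500, -80.250).
Jacobian J = [[-6·p + 4·q + 1, 4·p + 1], [4·p·q - 5·q^2 - 4, 2·p^2 - 10·p·q + 5]].
At the point, J = [[-23.000, 13.000], [-33.250, 68.000]] (det J = -1131.750).
Solving J·Δ = −F gives Δ = (-1.992, 0.206).
Then the next iterate is (p, q)₁ = (1.008, -1.294).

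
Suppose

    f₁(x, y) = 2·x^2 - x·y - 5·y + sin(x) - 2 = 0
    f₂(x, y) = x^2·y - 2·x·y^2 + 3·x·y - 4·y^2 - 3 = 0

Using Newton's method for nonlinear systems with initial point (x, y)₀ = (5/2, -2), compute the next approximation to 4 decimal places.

At (5/2, -2): F = (26.098472, -66.5000).
Jacobian J = [[4·x - y + cos(x), -x - 5], [2·x·y - 2·y^2 + 3·y, x^2 - 4·x·y + 3·x - 8·y]].
At the point, J = [[11.198856, -7.5000], [-24.0000, 49.7500]] (det J = 377.143105).
Solving J·Δ = −F gives Δ = (-2.1203, 0.3138).
Then the next iterate is (x, y)₁ = (0.3797, -1.6862).

(0.3797, -1.6862)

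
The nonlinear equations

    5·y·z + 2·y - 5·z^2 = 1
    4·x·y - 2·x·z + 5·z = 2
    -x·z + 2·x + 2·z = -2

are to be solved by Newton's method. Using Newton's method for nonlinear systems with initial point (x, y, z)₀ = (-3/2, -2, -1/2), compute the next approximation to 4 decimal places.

At (-3/2, -2, -1/2): F = (-1.2500, 6.0000, -2.7500).
Jacobian J = [[0, 5·z + 2, 5·y - 10·z], [4·y - 2·z, 4·x, -2·x + 5], [-z + 2, 0, -x + 2]].
At the point, J = [[0.0000, -0.5000, -5.0000], [-7.0000, -6.0000, 8.0000], [2.5000, 0.0000, 3.5000]] (det J = -97.2500).
Solving J·Δ = −F gives Δ = (1.3393, -0.7905, -0.1710).
Then the next iterate is (x, y, z)₁ = (-0.1607, -2.7905, -0.6710).

(-0.1607, -2.7905, -0.6710)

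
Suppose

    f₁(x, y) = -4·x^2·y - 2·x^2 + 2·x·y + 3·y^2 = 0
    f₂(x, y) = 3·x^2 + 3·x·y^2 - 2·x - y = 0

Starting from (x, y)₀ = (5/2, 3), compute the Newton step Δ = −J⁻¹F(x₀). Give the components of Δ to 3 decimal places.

At (5/2, 3): F = (-45.500, 78.250).
Jacobian J = [[-8·x·y - 4·x + 2·y, -4·x^2 + 2·x + 6·y], [6·x + 3·y^2 - 2, 6·x·y - 1]].
At the point, J = [[-64.000, -2.000], [40.000, 44.000]] (det J = -2736.000).
Solving J·Δ = −F gives Δ = (-0.675, -1.165).

(-0.675, -1.165)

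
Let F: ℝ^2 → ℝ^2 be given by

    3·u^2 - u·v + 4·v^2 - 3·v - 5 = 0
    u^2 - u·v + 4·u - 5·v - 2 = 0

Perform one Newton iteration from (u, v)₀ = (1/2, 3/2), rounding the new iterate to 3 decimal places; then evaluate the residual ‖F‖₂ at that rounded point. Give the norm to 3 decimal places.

11.877

At (1/2, 3/2): F = (-0.500, -8.000).
Jacobian J = [[6·u - v, -u + 8·v - 3], [2·u - v + 4, -u - 5]].
At the point, J = [[1.500, 8.500], [3.500, -5.500]] (det J = -38.000).
Solving J·Δ = −F gives Δ = (1.862, -0.270).
Then the next iterate is (u, v)₁ = (2.362, 1.230).
Re-evaluating at (2.362, 1.230): F = (11.19347, 3.97178), so ‖F‖₂ = 11.877.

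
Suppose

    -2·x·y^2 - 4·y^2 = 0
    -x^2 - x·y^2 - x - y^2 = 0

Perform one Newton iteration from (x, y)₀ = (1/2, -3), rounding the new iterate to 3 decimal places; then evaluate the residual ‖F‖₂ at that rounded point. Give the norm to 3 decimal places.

At (1/2, -3): F = (-45.000, -14.250).
Jacobian J = [[-2·y^2, -4·x·y - 8·y], [-2·x - y^2 - 1, -2·x·y - 2·y]].
At the point, J = [[-18.000, 30.000], [-11.000, 9.000]] (det J = 168.000).
Solving J·Δ = −F gives Δ = (-0.134, 1.420).
Then the next iterate is (x, y)₁ = (0.366, -1.580).
Re-evaluating at (0.366, -1.580): F = (-11.81296, -3.91004), so ‖F‖₂ = 12.443.

12.443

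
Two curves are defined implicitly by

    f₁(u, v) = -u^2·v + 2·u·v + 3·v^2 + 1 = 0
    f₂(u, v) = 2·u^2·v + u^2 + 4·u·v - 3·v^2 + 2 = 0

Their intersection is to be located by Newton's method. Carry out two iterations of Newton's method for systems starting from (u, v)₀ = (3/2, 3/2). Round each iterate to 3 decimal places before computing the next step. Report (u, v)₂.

(0.218, -0.048)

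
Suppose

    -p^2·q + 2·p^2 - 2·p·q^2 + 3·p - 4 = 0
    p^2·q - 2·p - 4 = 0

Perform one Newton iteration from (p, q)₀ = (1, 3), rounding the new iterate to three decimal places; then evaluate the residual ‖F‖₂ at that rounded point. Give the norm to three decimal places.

At (1, 3): F = (-20.000, -3.000).
Jacobian J = [[-2·p·q + 4·p - 2·q^2 + 3, -p^2 - 4·p·q], [2·p·q - 2, p^2]].
At the point, J = [[-17.000, -13.000], [4.000, 1.000]] (det J = 35.000).
Solving J·Δ = −F gives Δ = (1.686, -3.743).
Then the next iterate is (p, q)₁ = (2.686, -0.743).
Re-evaluating at (2.686, -0.743): F = (20.88203, -14.73244), so ‖F‖₂ = 25.556.

25.556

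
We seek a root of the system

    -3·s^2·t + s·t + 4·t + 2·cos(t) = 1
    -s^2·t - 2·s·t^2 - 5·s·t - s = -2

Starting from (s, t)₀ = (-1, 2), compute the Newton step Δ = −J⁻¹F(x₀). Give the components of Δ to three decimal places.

At (-1, 2): F = (-1.83229, 19.000).
Jacobian J = [[-6·s·t + t, -3·s^2 + s - 2·sin(t) + 4], [-2·s·t - 2·t^2 - 5·t - 1, -s^2 - 4·s·t - 5·s]].
At the point, J = [[14.000, -1.81859], [-15.000, 12.000]] (det J = 140.72108).
Solving J·Δ = −F gives Δ = (-0.089, -1.695).

(-0.089, -1.695)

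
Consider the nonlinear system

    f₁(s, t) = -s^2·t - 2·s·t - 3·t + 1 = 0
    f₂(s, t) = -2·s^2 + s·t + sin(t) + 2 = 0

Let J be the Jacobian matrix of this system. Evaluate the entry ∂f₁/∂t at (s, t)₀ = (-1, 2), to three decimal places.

-2.000

∂f₁/∂t = -s^2 - 2·s - 3.
At (-1, 2) this is -2.000.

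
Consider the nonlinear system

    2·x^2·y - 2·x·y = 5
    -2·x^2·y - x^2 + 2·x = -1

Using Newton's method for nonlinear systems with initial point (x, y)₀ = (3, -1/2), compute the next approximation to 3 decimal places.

At (3, -1/2): F = (-11.000, 7.000).
Jacobian J = [[4·x·y - 2·y, 2·x^2 - 2·x], [-4·x·y - 2·x + 2, -2·x^2]].
At the point, J = [[-5.000, 12.000], [2.000, -18.000]] (det J = 66.000).
Solving J·Δ = −F gives Δ = (-1.727, 0.197).
Then the next iterate is (x, y)₁ = (1.273, -0.303).

(1.273, -0.303)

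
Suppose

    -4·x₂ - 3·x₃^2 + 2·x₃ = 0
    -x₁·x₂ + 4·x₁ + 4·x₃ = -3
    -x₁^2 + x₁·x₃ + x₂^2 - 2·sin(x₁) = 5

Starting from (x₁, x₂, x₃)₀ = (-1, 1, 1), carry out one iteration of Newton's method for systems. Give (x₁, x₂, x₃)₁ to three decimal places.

(-0.173, 1.493, -0.743)

At (-1, 1, 1): F = (-5.000, 4.000, -4.31706).
Jacobian J = [[0, -4, -6·x₃ + 2], [-x₂ + 4, -x₁, 4], [-2·x₁ + x₃ - 2·cos(x₁), 2·x₂, x₁]].
At the point, J = [[0.000, -4.000, -4.000], [3.000, 1.000, 4.000], [1.91940, 2.000, -1.000]] (det J = -59.03274).
Solving J·Δ = −F gives Δ = (0.827, 0.493, -1.743).
Then the next iterate is (x₁, x₂, x₃)₁ = (-0.173, 1.493, -0.743).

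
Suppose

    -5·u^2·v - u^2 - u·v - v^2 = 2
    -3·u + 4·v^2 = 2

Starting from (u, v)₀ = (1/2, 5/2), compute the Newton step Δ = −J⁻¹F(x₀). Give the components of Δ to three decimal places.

(-0.330, -1.125)

At (1/2, 5/2): F = (-12.875, 21.500).
Jacobian J = [[-10·u·v - 2·u - v, -5·u^2 - u - 2·v], [-3, 8·v]].
At the point, J = [[-16.000, -6.750], [-3.000, 20.000]] (det J = -340.250).
Solving J·Δ = −F gives Δ = (-0.330, -1.125).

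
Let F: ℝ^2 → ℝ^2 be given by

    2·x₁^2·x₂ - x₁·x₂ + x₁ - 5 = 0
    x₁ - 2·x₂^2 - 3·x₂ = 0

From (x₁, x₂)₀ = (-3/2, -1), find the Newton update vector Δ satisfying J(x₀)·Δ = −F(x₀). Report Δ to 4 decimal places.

(4.7500, -4.2500)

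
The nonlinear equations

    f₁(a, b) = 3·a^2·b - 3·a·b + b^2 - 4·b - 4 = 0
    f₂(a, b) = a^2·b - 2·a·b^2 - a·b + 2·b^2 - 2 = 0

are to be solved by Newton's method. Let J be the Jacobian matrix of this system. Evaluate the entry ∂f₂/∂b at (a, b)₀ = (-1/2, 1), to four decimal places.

∂f₂/∂b = a^2 - 4·a·b - a + 4·b.
At (-1/2, 1) this is 6.7500.

6.7500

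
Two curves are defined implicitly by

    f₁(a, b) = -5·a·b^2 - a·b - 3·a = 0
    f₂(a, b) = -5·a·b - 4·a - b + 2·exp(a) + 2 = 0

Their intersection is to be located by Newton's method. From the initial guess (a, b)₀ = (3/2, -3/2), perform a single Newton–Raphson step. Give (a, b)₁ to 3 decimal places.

At (3/2, -3/2): F = (-19.125, 17.71338).
Jacobian J = [[-5·b^2 - b - 3, -10·a·b - a], [-5·b + 2·exp(a) - 4, -5·a - 1]].
At the point, J = [[-12.750, 21.000], [12.46338, -8.500]] (det J = -153.35594).
Solving J·Δ = −F gives Δ = (-1.366, 0.082).
Then the next iterate is (a, b)₁ = (0.134, -1.418).

(0.134, -1.418)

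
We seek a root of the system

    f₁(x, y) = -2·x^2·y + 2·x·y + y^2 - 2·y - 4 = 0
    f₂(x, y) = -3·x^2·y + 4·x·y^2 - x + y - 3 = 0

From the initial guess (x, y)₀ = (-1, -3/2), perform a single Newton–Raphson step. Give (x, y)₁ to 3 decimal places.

(-0.995, -0.699)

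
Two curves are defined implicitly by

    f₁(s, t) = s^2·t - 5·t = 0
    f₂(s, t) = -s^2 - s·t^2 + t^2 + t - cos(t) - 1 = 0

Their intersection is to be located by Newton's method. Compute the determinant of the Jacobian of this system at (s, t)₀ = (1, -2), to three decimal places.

-24.363

J = [[2·s·t, s^2 - 5], [-2·s - t^2, -2·s·t + 2·t + sin(t) + 1]].
At the point, J = [[-4.000, -4.000], [-6.000, 0.09070]].
det J = -24.363.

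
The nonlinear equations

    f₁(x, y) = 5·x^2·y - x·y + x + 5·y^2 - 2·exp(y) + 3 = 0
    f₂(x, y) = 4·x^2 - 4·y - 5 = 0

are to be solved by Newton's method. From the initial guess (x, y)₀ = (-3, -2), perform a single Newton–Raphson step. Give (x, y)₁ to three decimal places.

(-1.122, -3.515)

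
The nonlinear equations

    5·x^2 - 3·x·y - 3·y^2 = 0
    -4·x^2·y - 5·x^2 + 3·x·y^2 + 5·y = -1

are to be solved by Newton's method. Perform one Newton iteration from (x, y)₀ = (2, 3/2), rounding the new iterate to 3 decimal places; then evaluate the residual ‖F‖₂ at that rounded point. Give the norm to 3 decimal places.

5.482

At (2, 3/2): F = (4.250, -22.000).
Jacobian J = [[10·x - 3·y, -3·x - 6·y], [-8·x·y - 10·x + 3·y^2, -4·x^2 + 6·x·y + 5]].
At the point, J = [[15.500, -15.000], [-37.250, 7.000]] (det J = -450.250).
Solving J·Δ = −F gives Δ = (-0.667, -0.406).
Then the next iterate is (x, y)₁ = (1.333, 1.094).
Re-evaluating at (1.333, 1.094): F = (0.91903, -5.40396), so ‖F‖₂ = 5.482.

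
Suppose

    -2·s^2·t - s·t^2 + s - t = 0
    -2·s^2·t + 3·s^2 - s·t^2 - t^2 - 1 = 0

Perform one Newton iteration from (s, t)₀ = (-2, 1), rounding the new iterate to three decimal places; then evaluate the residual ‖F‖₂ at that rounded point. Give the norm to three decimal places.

At (-2, 1): F = (-9.000, 4.000).
Jacobian J = [[-4·s·t - t^2 + 1, -2·s^2 - 2·s·t - 1], [-4·s·t + 6·s - t^2, -2·s^2 - 2·s·t - 2·t]].
At the point, J = [[8.000, -5.000], [-5.000, -6.000]] (det J = -73.000).
Solving J·Δ = −F gives Δ = (1.014, -0.178).
Then the next iterate is (s, t)₁ = (-0.986, 0.822).
Re-evaluating at (-0.986, 0.822): F = (-2.74007, 0.30884), so ‖F‖₂ = 2.757.

2.757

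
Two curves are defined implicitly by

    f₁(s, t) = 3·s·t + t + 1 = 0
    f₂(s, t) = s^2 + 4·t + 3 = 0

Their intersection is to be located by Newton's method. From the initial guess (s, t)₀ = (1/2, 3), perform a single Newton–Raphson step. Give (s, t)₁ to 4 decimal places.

At (1/2, 3): F = (8.5000, 15.2500).
Jacobian J = [[3·t, 3·s + 1], [2·s, 4]].
At the point, J = [[9.0000, 2.5000], [1.0000, 4.0000]] (det J = 33.5000).
Solving J·Δ = −F gives Δ = (0.1231, -3.8433).
Then the next iterate is (s, t)₁ = (0.6231, -0.8433).

(0.6231, -0.8433)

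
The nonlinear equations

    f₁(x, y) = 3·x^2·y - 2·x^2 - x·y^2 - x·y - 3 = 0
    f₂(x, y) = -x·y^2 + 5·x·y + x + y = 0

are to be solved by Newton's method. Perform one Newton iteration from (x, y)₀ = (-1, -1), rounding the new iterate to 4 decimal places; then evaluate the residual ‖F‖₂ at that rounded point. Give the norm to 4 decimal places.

3.2000

At (-1, -1): F = (-8.0000, 4.0000).
Jacobian J = [[6·x·y - 4·x - y^2 - y, 3·x^2 - 2·x·y - x], [-y^2 + 5·y + 1, -2·x·y + 5·x + 1]].
At the point, J = [[10.0000, 2.0000], [-5.0000, -6.0000]] (det J = -50.0000).
Solving J·Δ = −F gives Δ = (0.8000, 0.0000).
Then the next iterate is (x, y)₁ = (-0.2000, -1.0000).
Re-evaluating at (-0.2000, -1.0000): F = (-3.2000, 0.0000), so ‖F‖₂ = 3.2000.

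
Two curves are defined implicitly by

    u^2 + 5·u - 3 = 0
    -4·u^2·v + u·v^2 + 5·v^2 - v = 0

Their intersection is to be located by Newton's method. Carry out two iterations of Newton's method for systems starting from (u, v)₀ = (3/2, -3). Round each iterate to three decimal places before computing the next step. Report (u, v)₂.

At (3/2, -3): F = (6.750, 88.500).
Jacobian J = [[2·u + 5, 0], [-8·u·v + v^2, -4·u^2 + 2·u·v + 10·v - 1]].
At the point, J = [[8.000, 0.000], [45.000, -49.000]] (det J = -392.000).
Solving J·Δ = −F gives Δ = (-0.844, 1.031).
Then the next iterate is (u, v)₁ = (0.656, -1.969).
Round to (0.656, -1.969) and repeat: F = (0.71034, 27.28642), J = [[6.312, 0.000], [14.21027, -24.99467]].
Δ = (-0.113, 1.028), so (u, v)₂ = (0.543, -0.941).

(0.543, -0.941)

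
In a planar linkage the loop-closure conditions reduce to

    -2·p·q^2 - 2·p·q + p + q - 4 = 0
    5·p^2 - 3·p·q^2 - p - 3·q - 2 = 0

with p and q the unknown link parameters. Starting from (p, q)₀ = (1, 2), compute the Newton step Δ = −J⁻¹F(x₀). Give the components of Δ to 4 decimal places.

(-0.3696, -0.9928)

At (1, 2): F = (-13.0000, -16.0000).
Jacobian J = [[-2·q^2 - 2·q + 1, -4·p·q - 2·p + 1], [10·p - 3·q^2 - 1, -6·p·q - 3]].
At the point, J = [[-11.0000, -9.0000], [-3.0000, -15.0000]] (det J = 138.0000).
Solving J·Δ = −F gives Δ = (-0.3696, -0.9928).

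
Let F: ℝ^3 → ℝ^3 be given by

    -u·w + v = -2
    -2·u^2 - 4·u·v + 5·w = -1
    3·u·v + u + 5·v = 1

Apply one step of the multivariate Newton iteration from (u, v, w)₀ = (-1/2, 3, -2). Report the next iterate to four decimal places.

At (-1/2, 3, -2): F = (4.0000, -3.5000, 9.0000).
Jacobian J = [[-w, 1, -u], [-4·u - 4·v, -4·u, 5], [3·v + 1, 3·u + 5, 0]].
At the point, J = [[2.0000, 1.0000, 0.5000], [-10.0000, 2.0000, 5.0000], [10.0000, 3.5000, 0.0000]] (det J = -12.5000).
Solving J·Δ = −F gives Δ = (-3.2100, 6.6000, -8.3600).
Then the next iterate is (u, v, w)₁ = (-3.7100, 9.6000, -10.3600).

(-3.7100, 9.6000, -10.3600)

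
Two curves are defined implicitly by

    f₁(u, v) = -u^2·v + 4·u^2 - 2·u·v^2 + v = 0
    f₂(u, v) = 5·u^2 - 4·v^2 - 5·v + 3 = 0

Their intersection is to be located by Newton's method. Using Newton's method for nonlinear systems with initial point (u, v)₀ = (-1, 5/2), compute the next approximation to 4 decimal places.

At (-1, 5/2): F = (16.5000, -29.5000).
Jacobian J = [[-2·u·v + 8·u - 2·v^2, -u^2 - 4·u·v + 1], [10·u, -8·v - 5]].
At the point, J = [[-15.5000, 10.0000], [-10.0000, -25.0000]] (det J = 487.5000).
Solving J·Δ = −F gives Δ = (0.2410, -1.2764).
Then the next iterate is (u, v)₁ = (-0.7590, 1.2236).

(-0.7590, 1.2236)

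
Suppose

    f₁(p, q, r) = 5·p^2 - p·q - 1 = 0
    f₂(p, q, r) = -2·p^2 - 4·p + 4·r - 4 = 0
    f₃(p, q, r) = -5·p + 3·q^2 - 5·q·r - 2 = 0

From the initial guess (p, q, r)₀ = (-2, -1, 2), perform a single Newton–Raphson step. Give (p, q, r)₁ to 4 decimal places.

(-1.0617, -0.5864, 0.0617)

At (-2, -1, 2): F = (17.0000, 4.0000, 21.0000).
Jacobian J = [[10·p - q, -p, 0], [-4·p - 4, 0, 4], [-5, 6·q - 5·r, -5·q]].
At the point, J = [[-19.0000, 2.0000, 0.0000], [4.0000, 0.0000, 4.0000], [-5.0000, -16.0000, 5.0000]] (det J = -1296.0000).
Solving J·Δ = −F gives Δ = (0.9383, 0.4136, -1.9383).
Then the next iterate is (p, q, r)₁ = (-1.0617, -0.5864, 0.0617).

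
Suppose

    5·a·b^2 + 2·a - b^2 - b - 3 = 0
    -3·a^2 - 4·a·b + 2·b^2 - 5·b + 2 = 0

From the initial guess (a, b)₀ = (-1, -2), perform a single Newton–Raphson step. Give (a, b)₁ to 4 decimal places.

(-0.9308, -0.8923)

At (-1, -2): F = (-27.0000, 9.0000).
Jacobian J = [[5·b^2 + 2, 10·a·b - 2·b - 1], [-6·a - 4·b, -4·a + 4·b - 5]].
At the point, J = [[22.0000, 23.0000], [14.0000, -9.0000]] (det J = -520.0000).
Solving J·Δ = −F gives Δ = (0.0692, 1.1077).
Then the next iterate is (a, b)₁ = (-0.9308, -0.8923).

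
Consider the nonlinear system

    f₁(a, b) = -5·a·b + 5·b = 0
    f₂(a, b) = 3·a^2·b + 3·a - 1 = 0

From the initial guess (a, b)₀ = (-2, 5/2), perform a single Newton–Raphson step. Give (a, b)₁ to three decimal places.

At (-2, 5/2): F = (37.500, 23.000).
Jacobian J = [[-5·b, -5·a + 5], [6·a·b + 3, 3·a^2]].
At the point, J = [[-12.500, 15.000], [-27.000, 12.000]] (det J = 255.000).
Solving J·Δ = −F gives Δ = (-0.412, -2.843).
Then the next iterate is (a, b)₁ = (-2.412, -0.343).

(-2.412, -0.343)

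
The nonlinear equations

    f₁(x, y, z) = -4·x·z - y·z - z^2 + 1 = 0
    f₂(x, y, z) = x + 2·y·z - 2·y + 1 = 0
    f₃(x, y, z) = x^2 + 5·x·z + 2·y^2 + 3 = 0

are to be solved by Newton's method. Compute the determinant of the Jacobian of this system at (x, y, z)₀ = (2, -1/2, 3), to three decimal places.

J = [[-4·z, -z, -4·x - y - 2·z], [1, 2·z - 2, 2·y], [2·x + 5·z, 4·y, 5·x]].
At the point, J = [[-12.000, -3.000, -13.500], [1.000, 4.000, -1.000], [19.000, -2.000, 10.000]].
det J = 684.000.

684.000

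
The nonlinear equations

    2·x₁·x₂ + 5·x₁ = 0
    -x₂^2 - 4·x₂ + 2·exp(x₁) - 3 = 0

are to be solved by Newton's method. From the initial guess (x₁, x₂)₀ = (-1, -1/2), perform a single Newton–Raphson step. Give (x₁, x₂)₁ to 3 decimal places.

(0.042, -0.416)

At (-1, -1/2): F = (-4.000, -0.51424).
Jacobian J = [[2·x₂ + 5, 2·x₁], [2·exp(x₁), -2·x₂ - 4]].
At the point, J = [[4.000, -2.000], [0.73576, -3.000]] (det J = -10.52848).
Solving J·Δ = −F gives Δ = (1.042, 0.084).
Then the next iterate is (x₁, x₂)₁ = (0.042, -0.416).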